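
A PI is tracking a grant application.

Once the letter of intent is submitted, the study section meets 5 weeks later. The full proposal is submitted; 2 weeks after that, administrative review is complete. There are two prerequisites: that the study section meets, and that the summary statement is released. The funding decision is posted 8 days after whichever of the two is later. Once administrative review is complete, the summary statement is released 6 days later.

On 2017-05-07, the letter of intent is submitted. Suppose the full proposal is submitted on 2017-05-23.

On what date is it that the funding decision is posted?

2017-06-20

The letter of intent is submitted: May 7, 2017.
The study section meets: May 7, 2017 + 5 weeks = Jun 11, 2017.
The full proposal is submitted: May 23, 2017.
Administrative review is complete: May 23, 2017 + 2 weeks = Jun 6, 2017.
The summary statement is released: Jun 6, 2017 + 6 days = Jun 12, 2017.
Both prerequisites met — the study section meets (Jun 11, 2017), the summary statement is released (Jun 12, 2017); the later is Jun 12, 2017.
The funding decision is posted: Jun 12, 2017 + 8 days = Jun 20, 2017.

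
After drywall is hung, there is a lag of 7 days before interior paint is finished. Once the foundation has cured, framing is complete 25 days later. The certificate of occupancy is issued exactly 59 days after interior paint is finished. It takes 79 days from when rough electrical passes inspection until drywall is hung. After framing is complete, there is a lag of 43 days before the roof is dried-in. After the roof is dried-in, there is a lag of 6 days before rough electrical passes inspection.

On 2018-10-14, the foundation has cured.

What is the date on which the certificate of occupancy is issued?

The foundation has cured: Oct 14, 2018.
Framing is complete: Oct 14, 2018 + 25 days = Nov 8, 2018.
The roof is dried-in: Nov 8, 2018 + 43 days = Dec 21, 2018.
Rough electrical passes inspection: Dec 21, 2018 + 6 days = Dec 27, 2018.
Drywall is hung: Dec 27, 2018 + 79 days = Mar 16, 2019.
Interior paint is finished: Mar 16, 2019 + 7 days = Mar 23, 2019.
The certificate of occupancy is issued: Mar 23, 2019 + 59 days = May 21, 2019.

2019-05-21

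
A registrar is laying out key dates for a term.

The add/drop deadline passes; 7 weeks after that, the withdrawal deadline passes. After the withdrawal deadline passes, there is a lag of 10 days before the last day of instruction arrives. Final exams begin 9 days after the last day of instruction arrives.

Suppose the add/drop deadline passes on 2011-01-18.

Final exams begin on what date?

The add/drop deadline passes: Jan 18, 2011.
The withdrawal deadline passes: Jan 18, 2011 + 7 weeks = Mar 8, 2011.
The last day of instruction arrives: Mar 8, 2011 + 10 days = Mar 18, 2011.
Final exams begin: Mar 18, 2011 + 9 days = Mar 27, 2011.

2011-03-27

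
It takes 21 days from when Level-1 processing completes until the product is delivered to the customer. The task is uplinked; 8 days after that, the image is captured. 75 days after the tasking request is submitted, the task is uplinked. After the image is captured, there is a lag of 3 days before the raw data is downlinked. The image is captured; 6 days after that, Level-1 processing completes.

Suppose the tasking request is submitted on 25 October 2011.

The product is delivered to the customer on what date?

12 February 2012

The tasking request is submitted: Oct 25, 2011.
The task is uplinked: Oct 25, 2011 + 75 days = Jan 8, 2012.
The image is captured: Jan 8, 2012 + 8 days = Jan 16, 2012.
Level-1 processing completes: Jan 16, 2012 + 6 days = Jan 22, 2012.
The product is delivered to the customer: Jan 22, 2012 + 21 days = Feb 12, 2012.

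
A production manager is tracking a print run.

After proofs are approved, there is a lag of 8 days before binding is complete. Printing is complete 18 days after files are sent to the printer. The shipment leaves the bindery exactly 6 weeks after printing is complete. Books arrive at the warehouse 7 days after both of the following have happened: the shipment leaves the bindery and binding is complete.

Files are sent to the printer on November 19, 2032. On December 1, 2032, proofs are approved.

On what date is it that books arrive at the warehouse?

Files are sent to the printer: Nov 19, 2032.
Printing is complete: Nov 19, 2032 + 18 days = Dec 7, 2032.
The shipment leaves the bindery: Dec 7, 2032 + 6 weeks = Jan 18, 2033.
Proofs are approved: Dec 1, 2032.
Binding is complete: Dec 1, 2032 + 8 days = Dec 9, 2032.
Both prerequisites met — the shipment leaves the bindery (Jan 18, 2033), binding is complete (Dec 9, 2032); the later is Jan 18, 2033.
Books arrive at the warehouse: Jan 18, 2033 + 7 days = Jan 25, 2033.

January 25, 2033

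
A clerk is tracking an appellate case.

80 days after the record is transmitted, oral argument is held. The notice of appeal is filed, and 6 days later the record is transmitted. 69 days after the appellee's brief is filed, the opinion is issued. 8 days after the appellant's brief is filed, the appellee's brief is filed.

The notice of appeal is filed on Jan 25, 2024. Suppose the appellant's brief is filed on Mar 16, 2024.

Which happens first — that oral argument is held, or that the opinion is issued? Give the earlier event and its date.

Oral argument is held — Apr 20, 2024

The notice of appeal is filed: Jan 25, 2024.
The record is transmitted: Jan 25, 2024 + 6 days = Jan 31, 2024.
Oral argument is held: Jan 31, 2024 + 80 days = Apr 20, 2024.
The appellant's brief is filed: Mar 16, 2024.
The appellee's brief is filed: Mar 16, 2024 + 8 days = Mar 24, 2024.
The opinion is issued: Mar 24, 2024 + 69 days = Jun 1, 2024.
Comparing: oral argument is held on Apr 20, 2024 vs the opinion is issued on Jun 1, 2024. Earlier: oral argument is held.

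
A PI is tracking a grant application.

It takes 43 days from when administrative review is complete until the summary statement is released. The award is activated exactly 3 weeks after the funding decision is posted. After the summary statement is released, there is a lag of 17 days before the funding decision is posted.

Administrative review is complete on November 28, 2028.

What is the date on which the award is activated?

Administrative review is complete: Nov 28, 2028.
The summary statement is released: Nov 28, 2028 + 43 days = Jan 10, 2029.
The funding decision is posted: Jan 10, 2029 + 17 days = Jan 27, 2029.
The award is activated: Jan 27, 2029 + 3 weeks = Feb 17, 2029.

February 17, 2029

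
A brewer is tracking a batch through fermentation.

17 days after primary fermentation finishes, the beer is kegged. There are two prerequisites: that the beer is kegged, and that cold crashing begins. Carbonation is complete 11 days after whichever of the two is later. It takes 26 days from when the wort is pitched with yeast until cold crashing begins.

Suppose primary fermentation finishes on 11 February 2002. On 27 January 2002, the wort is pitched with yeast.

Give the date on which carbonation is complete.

11 March 2002

Primary fermentation finishes: Feb 11, 2002.
The beer is kegged: Feb 11, 2002 + 17 days = Feb 28, 2002.
The wort is pitched with yeast: Jan 27, 2002.
Cold crashing begins: Jan 27, 2002 + 26 days = Feb 22, 2002.
Both prerequisites met — the beer is kegged (Feb 28, 2002), cold crashing begins (Feb 22, 2002); the later is Feb 28, 2002.
Carbonation is complete: Feb 28, 2002 + 11 days = Mar 11, 2002.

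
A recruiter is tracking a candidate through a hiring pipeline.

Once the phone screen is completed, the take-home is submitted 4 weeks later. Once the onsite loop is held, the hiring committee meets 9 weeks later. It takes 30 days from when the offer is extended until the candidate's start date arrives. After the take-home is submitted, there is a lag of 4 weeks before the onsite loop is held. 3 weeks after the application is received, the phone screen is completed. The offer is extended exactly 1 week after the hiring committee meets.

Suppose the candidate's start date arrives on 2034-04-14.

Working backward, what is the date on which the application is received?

2033-10-19

The candidate's start date arrives: Apr 14, 2034.
The offer is extended: Apr 14, 2034 − 30 days = Mar 15, 2034.
The hiring committee meets: Mar 15, 2034 − 1 week = Mar 8, 2034.
The onsite loop is held: Mar 8, 2034 − 9 weeks = Jan 4, 2034.
The take-home is submitted: Jan 4, 2034 − 4 weeks = Dec 7, 2033.
The phone screen is completed: Dec 7, 2033 − 4 weeks = Nov 9, 2033.
The application is received: Nov 9, 2033 − 3 weeks = Oct 19, 2033.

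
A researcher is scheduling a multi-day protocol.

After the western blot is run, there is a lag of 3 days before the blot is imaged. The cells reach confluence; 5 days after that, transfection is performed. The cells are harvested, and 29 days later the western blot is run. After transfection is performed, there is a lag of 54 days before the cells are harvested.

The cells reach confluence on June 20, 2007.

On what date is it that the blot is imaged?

The cells reach confluence: Jun 20, 2007.
Transfection is performed: Jun 20, 2007 + 5 days = Jun 25, 2007.
The cells are harvested: Jun 25, 2007 + 54 days = Aug 18, 2007.
The western blot is run: Aug 18, 2007 + 29 days = Sep 16, 2007.
The blot is imaged: Sep 16, 2007 + 3 days = Sep 19, 2007.

September 19, 2007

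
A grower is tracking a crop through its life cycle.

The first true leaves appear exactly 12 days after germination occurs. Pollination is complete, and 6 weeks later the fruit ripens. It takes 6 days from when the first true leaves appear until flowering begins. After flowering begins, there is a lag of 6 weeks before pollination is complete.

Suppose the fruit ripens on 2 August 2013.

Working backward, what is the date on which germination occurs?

22 April 2013

The fruit ripens: Aug 2, 2013.
Pollination is complete: Aug 2, 2013 − 6 weeks = Jun 21, 2013.
Flowering begins: Jun 21, 2013 − 6 weeks = May 10, 2013.
The first true leaves appear: May 10, 2013 − 6 days = May 4, 2013.
Germination occurs: May 4, 2013 − 12 days = Apr 22, 2013.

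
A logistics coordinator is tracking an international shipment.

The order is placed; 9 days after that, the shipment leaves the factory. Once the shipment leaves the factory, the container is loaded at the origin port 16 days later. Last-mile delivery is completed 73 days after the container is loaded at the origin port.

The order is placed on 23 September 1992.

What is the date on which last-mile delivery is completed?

30 December 1992

The order is placed: Sep 23, 1992.
The shipment leaves the factory: Sep 23, 1992 + 9 days = Oct 2, 1992.
The container is loaded at the origin port: Oct 2, 1992 + 16 days = Oct 18, 1992.
Last-mile delivery is completed: Oct 18, 1992 + 73 days = Dec 30, 1992.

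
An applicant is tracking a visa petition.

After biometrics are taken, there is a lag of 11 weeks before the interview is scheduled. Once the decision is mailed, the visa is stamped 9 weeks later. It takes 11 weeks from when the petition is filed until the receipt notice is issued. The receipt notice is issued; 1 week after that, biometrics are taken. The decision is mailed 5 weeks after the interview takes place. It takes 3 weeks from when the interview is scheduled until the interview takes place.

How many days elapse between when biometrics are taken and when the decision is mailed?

133 days

Causal path: biometrics are taken → the interview is scheduled → the interview takes place → the decision is mailed.
Total delay along the path: 11 + 3 + 5 weeks = 19 weeks = 133 days.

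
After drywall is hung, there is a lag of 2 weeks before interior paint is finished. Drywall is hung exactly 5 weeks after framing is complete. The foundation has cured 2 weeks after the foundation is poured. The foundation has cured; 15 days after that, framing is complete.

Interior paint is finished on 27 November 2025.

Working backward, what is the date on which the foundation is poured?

Interior paint is finished: Nov 27, 2025.
Drywall is hung: Nov 27, 2025 − 2 weeks = Nov 13, 2025.
Framing is complete: Nov 13, 2025 − 5 weeks = Oct 9, 2025.
The foundation has cured: Oct 9, 2025 − 15 days = Sep 24, 2025.
The foundation is poured: Sep 24, 2025 − 2 weeks = Sep 10, 2025.

10 September 2025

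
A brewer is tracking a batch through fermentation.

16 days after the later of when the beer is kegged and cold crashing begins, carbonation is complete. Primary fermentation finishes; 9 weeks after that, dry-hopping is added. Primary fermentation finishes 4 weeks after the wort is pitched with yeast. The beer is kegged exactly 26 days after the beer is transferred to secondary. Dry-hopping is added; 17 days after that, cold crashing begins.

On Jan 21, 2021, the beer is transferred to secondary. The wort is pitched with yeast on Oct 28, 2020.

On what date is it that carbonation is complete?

The beer is transferred to secondary: Jan 21, 2021.
The beer is kegged: Jan 21, 2021 + 26 days = Feb 16, 2021.
The wort is pitched with yeast: Oct 28, 2020.
Primary fermentation finishes: Oct 28, 2020 + 4 weeks = Nov 25, 2020.
Dry-hopping is added: Nov 25, 2020 + 9 weeks = Jan 27, 2021.
Cold crashing begins: Jan 27, 2021 + 17 days = Feb 13, 2021.
Both prerequisites met — the beer is kegged (Feb 16, 2021), cold crashing begins (Feb 13, 2021); the later is Feb 16, 2021.
Carbonation is complete: Feb 16, 2021 + 16 days = Mar 4, 2021.

Mar 4, 2021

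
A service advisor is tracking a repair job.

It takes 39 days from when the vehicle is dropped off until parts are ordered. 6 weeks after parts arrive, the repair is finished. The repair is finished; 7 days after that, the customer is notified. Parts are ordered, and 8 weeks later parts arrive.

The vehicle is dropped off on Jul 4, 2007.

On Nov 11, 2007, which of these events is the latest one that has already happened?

Parts arrive

The vehicle is dropped off: Jul 4, 2007.
Parts are ordered: Jul 4, 2007 + 39 days = Aug 12, 2007.
Parts arrive: Aug 12, 2007 + 8 weeks = Oct 7, 2007.
The repair is finished: Oct 7, 2007 + 6 weeks = Nov 18, 2007.
The customer is notified: Nov 18, 2007 + 7 days = Nov 25, 2007.
Nov 11, 2007 falls between when parts arrive (Oct 7, 2007) and when the repair is finished (Nov 18, 2007).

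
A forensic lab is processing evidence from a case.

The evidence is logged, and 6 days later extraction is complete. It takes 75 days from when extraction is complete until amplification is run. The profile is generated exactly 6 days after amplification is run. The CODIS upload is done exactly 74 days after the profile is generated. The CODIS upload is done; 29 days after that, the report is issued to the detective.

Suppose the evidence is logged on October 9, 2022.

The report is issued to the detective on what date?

April 17, 2023

The evidence is logged: Oct 9, 2022.
Extraction is complete: Oct 9, 2022 + 6 days = Oct 15, 2022.
Amplification is run: Oct 15, 2022 + 75 days = Dec 29, 2022.
The profile is generated: Dec 29, 2022 + 6 days = Jan 4, 2023.
The CODIS upload is done: Jan 4, 2023 + 74 days = Mar 19, 2023.
The report is issued to the detective: Mar 19, 2023 + 29 days = Apr 17, 2023.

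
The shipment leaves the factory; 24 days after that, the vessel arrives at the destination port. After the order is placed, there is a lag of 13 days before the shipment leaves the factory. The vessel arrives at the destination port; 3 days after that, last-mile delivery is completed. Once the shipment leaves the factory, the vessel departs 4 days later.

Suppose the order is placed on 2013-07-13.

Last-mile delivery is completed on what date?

2013-08-22

The order is placed: Jul 13, 2013.
The shipment leaves the factory: Jul 13, 2013 + 13 days = Jul 26, 2013.
The vessel arrives at the destination port: Jul 26, 2013 + 24 days = Aug 19, 2013.
Last-mile delivery is completed: Aug 19, 2013 + 3 days = Aug 22, 2013.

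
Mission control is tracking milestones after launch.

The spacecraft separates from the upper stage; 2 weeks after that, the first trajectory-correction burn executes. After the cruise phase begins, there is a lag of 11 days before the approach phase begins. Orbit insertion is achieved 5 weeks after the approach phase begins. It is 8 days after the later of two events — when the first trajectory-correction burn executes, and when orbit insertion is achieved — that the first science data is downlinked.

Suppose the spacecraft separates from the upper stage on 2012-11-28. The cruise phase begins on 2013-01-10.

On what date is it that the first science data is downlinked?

The spacecraft separates from the upper stage: Nov 28, 2012.
The first trajectory-correction burn executes: Nov 28, 2012 + 2 weeks = Dec 12, 2012.
The cruise phase begins: Jan 10, 2013.
The approach phase begins: Jan 10, 2013 + 11 days = Jan 21, 2013.
Orbit insertion is achieved: Jan 21, 2013 + 5 weeks = Feb 25, 2013.
Both prerequisites met — the first trajectory-correction burn executes (Dec 12, 2012), orbit insertion is achieved (Feb 25, 2013); the later is Feb 25, 2013.
The first science data is downlinked: Feb 25, 2013 + 8 days = Mar 5, 2013.

2013-03-05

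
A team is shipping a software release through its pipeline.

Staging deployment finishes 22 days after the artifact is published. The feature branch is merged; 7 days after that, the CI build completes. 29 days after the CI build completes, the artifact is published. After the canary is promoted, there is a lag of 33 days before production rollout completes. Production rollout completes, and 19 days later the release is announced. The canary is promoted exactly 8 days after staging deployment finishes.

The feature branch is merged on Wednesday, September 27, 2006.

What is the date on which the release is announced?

The feature branch is merged: Sep 27, 2006.
The CI build completes: Sep 27, 2006 + 7 days = Oct 4, 2006.
The artifact is published: Oct 4, 2006 + 29 days = Nov 2, 2006.
Staging deployment finishes: Nov 2, 2006 + 22 days = Nov 24, 2006.
The canary is promoted: Nov 24, 2006 + 8 days = Dec 2, 2006.
Production rollout completes: Dec 2, 2006 + 33 days = Jan 4, 2007.
The release is announced: Jan 4, 2007 + 19 days = Jan 23, 2007.

Tuesday, January 23, 2007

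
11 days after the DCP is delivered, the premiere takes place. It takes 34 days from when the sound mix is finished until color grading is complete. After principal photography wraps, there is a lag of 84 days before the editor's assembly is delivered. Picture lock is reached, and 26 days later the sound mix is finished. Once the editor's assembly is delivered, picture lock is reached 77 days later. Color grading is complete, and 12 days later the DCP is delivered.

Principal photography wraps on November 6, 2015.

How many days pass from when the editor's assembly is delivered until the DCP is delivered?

149 days

Causal path: the editor's assembly is delivered → picture lock is reached → the sound mix is finished → color grading is complete → the DCP is delivered.
Total delay along the path: 77 + 26 + 34 + 12 = 149 days.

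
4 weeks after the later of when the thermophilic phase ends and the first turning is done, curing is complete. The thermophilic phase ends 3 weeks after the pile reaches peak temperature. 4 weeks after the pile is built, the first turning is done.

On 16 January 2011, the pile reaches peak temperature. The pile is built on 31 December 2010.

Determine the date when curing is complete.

The pile reaches peak temperature: Jan 16, 2011.
The thermophilic phase ends: Jan 16, 2011 + 3 weeks = Feb 6, 2011.
The pile is built: Dec 31, 2010.
The first turning is done: Dec 31, 2010 + 4 weeks = Jan 28, 2011.
Both prerequisites met — the thermophilic phase ends (Feb 6, 2011), the first turning is done (Jan 28, 2011); the later is Feb 6, 2011.
Curing is complete: Feb 6, 2011 + 4 weeks = Mar 6, 2011.

6 March 2011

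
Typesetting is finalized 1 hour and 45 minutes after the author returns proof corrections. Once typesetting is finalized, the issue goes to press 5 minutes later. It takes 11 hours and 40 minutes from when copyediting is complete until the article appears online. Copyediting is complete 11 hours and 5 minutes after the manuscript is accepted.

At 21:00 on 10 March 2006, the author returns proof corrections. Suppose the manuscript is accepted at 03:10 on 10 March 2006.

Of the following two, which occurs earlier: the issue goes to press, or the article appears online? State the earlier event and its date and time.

The issue goes to press — 22:50 on 10 March 2006

The author returns proof corrections: 21:00 Mar 10, 2006.
Typesetting is finalized: 21:00 Mar 10, 2006 + 1h45m = 22:45 Mar 10, 2006.
The issue goes to press: 22:45 Mar 10, 2006 + 5m = 22:50 Mar 10, 2006.
The manuscript is accepted: 03:10 Mar 10, 2006.
Copyediting is complete: 03:10 Mar 10, 2006 + 11h05m = 14:15 Mar 10, 2006.
The article appears online: 14:15 Mar 10, 2006 + 11h40m = 01:55 Mar 11, 2006.
Comparing: the issue goes to press at 22:50 Mar 10, 2006 vs the article appears online at 01:55 Mar 11, 2006. Earlier: the issue goes to press.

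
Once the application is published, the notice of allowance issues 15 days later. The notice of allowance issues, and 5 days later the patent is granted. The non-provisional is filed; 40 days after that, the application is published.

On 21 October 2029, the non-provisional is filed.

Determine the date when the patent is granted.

20 December 2029

The non-provisional is filed: Oct 21, 2029.
The application is published: Oct 21, 2029 + 40 days = Nov 30, 2029.
The notice of allowance issues: Nov 30, 2029 + 15 days = Dec 15, 2029.
The patent is granted: Dec 15, 2029 + 5 days = Dec 20, 2029.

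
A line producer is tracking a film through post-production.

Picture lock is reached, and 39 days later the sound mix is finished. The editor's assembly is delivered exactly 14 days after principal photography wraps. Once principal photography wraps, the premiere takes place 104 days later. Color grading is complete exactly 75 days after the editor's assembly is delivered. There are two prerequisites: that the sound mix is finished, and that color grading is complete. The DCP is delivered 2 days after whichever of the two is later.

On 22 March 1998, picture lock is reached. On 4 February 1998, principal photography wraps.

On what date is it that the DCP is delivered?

Picture lock is reached: Mar 22, 1998.
The sound mix is finished: Mar 22, 1998 + 39 days = Apr 30, 1998.
Principal photography wraps: Feb 4, 1998.
The editor's assembly is delivered: Feb 4, 1998 + 14 days = Feb 18, 1998.
Color grading is complete: Feb 18, 1998 + 75 days = May 4, 1998.
Both prerequisites met — the sound mix is finished (Apr 30, 1998), color grading is complete (May 4, 1998); the later is May 4, 1998.
The DCP is delivered: May 4, 1998 + 2 days = May 6, 1998.

6 May 1998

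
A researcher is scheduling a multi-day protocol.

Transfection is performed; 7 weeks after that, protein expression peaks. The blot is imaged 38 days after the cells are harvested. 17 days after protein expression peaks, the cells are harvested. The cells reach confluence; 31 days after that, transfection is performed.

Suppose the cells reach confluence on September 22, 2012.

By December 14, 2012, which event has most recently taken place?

The cells reach confluence: Sep 22, 2012.
Transfection is performed: Sep 22, 2012 + 31 days = Oct 23, 2012.
Protein expression peaks: Oct 23, 2012 + 7 weeks = Dec 11, 2012.
The cells are harvested: Dec 11, 2012 + 17 days = Dec 28, 2012.
The blot is imaged: Dec 28, 2012 + 38 days = Feb 4, 2013.
Dec 14, 2012 falls between when protein expression peaks (Dec 11, 2012) and when the cells are harvested (Dec 28, 2012).

Protein expression peaks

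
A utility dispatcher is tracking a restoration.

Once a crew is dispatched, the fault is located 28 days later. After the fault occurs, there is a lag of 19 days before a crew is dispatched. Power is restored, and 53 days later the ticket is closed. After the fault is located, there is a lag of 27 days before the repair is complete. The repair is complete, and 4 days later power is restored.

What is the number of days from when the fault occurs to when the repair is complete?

Causal path: the fault occurs → a crew is dispatched → the fault is located → the repair is complete.
Total delay along the path: 19 + 28 + 27 = 74 days.

74 days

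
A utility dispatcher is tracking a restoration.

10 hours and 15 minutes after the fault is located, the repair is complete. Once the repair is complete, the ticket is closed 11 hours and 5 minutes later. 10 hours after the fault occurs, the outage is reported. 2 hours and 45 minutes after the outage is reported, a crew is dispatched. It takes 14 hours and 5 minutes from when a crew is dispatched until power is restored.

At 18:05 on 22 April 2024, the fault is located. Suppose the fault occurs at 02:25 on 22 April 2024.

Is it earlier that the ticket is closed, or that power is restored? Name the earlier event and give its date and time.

The fault is located: 18:05 Apr 22, 2024.
The repair is complete: 18:05 Apr 22, 2024 + 10h15m = 04:20 Apr 23, 2024.
The ticket is closed: 04:20 Apr 23, 2024 + 11h05m = 15:25 Apr 23, 2024.
The fault occurs: 02:25 Apr 22, 2024.
The outage is reported: 02:25 Apr 22, 2024 + 10h = 12:25 Apr 22, 2024.
A crew is dispatched: 12:25 Apr 22, 2024 + 2h45m = 15:10 Apr 22, 2024.
Power is restored: 15:10 Apr 22, 2024 + 14h05m = 05:15 Apr 23, 2024.
Comparing: the ticket is closed at 15:25 Apr 23, 2024 vs power is restored at 05:15 Apr 23, 2024. Earlier: power is restored.

Power is restored — 05:15 on 23 April 2024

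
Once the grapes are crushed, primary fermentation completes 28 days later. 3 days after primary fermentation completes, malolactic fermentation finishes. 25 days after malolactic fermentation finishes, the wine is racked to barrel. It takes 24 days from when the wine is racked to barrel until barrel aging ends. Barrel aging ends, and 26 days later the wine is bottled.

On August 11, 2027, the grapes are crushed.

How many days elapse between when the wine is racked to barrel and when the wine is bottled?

Causal path: the wine is racked to barrel → barrel aging ends → the wine is bottled.
Total delay along the path: 24 + 26 = 50 days.

50 days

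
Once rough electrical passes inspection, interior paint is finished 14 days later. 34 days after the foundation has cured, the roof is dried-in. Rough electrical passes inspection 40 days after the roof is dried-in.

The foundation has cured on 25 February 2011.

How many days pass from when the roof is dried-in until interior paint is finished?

54 days

Causal path: the roof is dried-in → rough electrical passes inspection → interior paint is finished.
Total delay along the path: 40 + 14 = 54 days.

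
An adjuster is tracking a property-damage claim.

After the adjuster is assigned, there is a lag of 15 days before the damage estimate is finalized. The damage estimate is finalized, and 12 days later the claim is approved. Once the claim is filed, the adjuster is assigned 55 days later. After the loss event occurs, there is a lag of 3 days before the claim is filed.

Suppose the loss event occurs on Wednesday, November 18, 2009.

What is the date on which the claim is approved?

The loss event occurs: Nov 18, 2009.
The claim is filed: Nov 18, 2009 + 3 days = Nov 21, 2009.
The adjuster is assigned: Nov 21, 2009 + 55 days = Jan 15, 2010.
The damage estimate is finalized: Jan 15, 2010 + 15 days = Jan 30, 2010.
The claim is approved: Jan 30, 2010 + 12 days = Feb 11, 2010.

Thursday, February 11, 2010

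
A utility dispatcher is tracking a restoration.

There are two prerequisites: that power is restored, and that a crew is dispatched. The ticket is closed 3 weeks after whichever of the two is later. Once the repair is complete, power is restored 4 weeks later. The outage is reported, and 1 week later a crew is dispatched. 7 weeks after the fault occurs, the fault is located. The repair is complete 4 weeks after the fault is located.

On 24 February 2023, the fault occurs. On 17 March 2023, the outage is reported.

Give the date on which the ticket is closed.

30 June 2023

The fault occurs: Feb 24, 2023.
The fault is located: Feb 24, 2023 + 7 weeks = Apr 14, 2023.
The repair is complete: Apr 14, 2023 + 4 weeks = May 12, 2023.
Power is restored: May 12, 2023 + 4 weeks = Jun 9, 2023.
The outage is reported: Mar 17, 2023.
A crew is dispatched: Mar 17, 2023 + 1 week = Mar 24, 2023.
Both prerequisites met — power is restored (Jun 9, 2023), a crew is dispatched (Mar 24, 2023); the later is Jun 9, 2023.
The ticket is closed: Jun 9, 2023 + 3 weeks = Jun 30, 2023.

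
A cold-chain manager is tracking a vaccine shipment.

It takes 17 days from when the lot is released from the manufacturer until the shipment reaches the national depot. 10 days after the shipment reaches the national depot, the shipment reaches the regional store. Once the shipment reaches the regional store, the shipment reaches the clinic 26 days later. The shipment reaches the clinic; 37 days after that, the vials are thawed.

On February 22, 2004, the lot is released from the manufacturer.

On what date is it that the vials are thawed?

The lot is released from the manufacturer: Feb 22, 2004.
The shipment reaches the national depot: Feb 22, 2004 + 17 days = Mar 10, 2004.
The shipment reaches the regional store: Mar 10, 2004 + 10 days = Mar 20, 2004.
The shipment reaches the clinic: Mar 20, 2004 + 26 days = Apr 15, 2004.
The vials are thawed: Apr 15, 2004 + 37 days = May 22, 2004.

May 22, 2004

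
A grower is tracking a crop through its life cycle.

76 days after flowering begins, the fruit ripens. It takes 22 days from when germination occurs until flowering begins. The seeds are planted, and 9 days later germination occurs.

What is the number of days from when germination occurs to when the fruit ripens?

Causal path: germination occurs → flowering begins → the fruit ripens.
Total delay along the path: 22 + 76 = 98 days.

98 days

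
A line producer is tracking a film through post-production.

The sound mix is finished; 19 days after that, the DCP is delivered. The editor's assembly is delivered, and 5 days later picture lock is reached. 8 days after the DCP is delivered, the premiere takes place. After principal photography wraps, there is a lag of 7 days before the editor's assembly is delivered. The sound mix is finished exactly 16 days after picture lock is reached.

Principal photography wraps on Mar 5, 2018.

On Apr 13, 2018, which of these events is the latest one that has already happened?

The sound mix is finished

Principal photography wraps: Mar 5, 2018.
The editor's assembly is delivered: Mar 5, 2018 + 7 days = Mar 12, 2018.
Picture lock is reached: Mar 12, 2018 + 5 days = Mar 17, 2018.
The sound mix is finished: Mar 17, 2018 + 16 days = Apr 2, 2018.
The DCP is delivered: Apr 2, 2018 + 19 days = Apr 21, 2018.
The premiere takes place: Apr 21, 2018 + 8 days = Apr 29, 2018.
Apr 13, 2018 falls between when the sound mix is finished (Apr 2, 2018) and when the DCP is delivered (Apr 21, 2018).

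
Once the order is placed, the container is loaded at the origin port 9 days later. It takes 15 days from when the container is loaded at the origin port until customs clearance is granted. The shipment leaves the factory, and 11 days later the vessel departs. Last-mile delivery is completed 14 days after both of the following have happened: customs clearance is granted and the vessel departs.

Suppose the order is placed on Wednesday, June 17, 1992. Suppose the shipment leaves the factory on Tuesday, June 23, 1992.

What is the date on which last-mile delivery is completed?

Saturday, July 25, 1992

The order is placed: Jun 17, 1992.
The container is loaded at the origin port: Jun 17, 1992 + 9 days = Jun 26, 1992.
Customs clearance is granted: Jun 26, 1992 + 15 days = Jul 11, 1992.
The shipment leaves the factory: Jun 23, 1992.
The vessel departs: Jun 23, 1992 + 11 days = Jul 4, 1992.
Both prerequisites met — customs clearance is granted (Jul 11, 1992), the vessel departs (Jul 4, 1992); the later is Jul 11, 1992.
Last-mile delivery is completed: Jul 11, 1992 + 14 days = Jul 25, 1992.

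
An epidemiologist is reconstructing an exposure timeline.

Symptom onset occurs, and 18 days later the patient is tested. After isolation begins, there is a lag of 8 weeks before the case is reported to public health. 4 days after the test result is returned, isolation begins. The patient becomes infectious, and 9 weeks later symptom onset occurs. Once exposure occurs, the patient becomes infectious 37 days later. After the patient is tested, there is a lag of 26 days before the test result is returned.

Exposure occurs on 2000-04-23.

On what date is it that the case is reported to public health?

Exposure occurs: Apr 23, 2000.
The patient becomes infectious: Apr 23, 2000 + 37 days = May 30, 2000.
Symptom onset occurs: May 30, 2000 + 9 weeks = Aug 1, 2000.
The patient is tested: Aug 1, 2000 + 18 days = Aug 19, 2000.
The test result is returned: Aug 19, 2000 + 26 days = Sep 14, 2000.
Isolation begins: Sep 14, 2000 + 4 days = Sep 18, 2000.
The case is reported to public health: Sep 18, 2000 + 8 weeks = Nov 13, 2000.

2000-11-13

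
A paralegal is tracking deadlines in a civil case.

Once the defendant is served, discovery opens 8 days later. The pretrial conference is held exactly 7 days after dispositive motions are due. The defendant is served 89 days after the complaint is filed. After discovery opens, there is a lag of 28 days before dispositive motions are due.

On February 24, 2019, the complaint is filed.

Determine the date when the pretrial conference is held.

July 6, 2019

The complaint is filed: Feb 24, 2019.
The defendant is served: Feb 24, 2019 + 89 days = May 24, 2019.
Discovery opens: May 24, 2019 + 8 days = Jun 1, 2019.
Dispositive motions are due: Jun 1, 2019 + 28 days = Jun 29, 2019.
The pretrial conference is held: Jun 29, 2019 + 7 days = Jul 6, 2019.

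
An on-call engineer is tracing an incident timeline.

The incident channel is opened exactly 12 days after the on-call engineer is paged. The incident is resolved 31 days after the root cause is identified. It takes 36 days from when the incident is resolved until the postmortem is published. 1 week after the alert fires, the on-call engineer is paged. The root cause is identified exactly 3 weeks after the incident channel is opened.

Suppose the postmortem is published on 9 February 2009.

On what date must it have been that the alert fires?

The postmortem is published: Feb 9, 2009.
The incident is resolved: Feb 9, 2009 − 36 days = Jan 4, 2009.
The root cause is identified: Jan 4, 2009 − 31 days = Dec 4, 2008.
The incident channel is opened: Dec 4, 2008 − 3 weeks = Nov 13, 2008.
The on-call engineer is paged: Nov 13, 2008 − 12 days = Nov 1, 2008.
The alert fires: Nov 1, 2008 − 1 week = Oct 25, 2008.

25 October 2008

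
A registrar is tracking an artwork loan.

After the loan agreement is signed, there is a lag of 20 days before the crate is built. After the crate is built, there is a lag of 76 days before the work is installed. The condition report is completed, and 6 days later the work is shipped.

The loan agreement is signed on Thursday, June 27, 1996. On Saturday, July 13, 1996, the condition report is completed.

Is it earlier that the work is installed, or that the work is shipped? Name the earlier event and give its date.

The work is shipped — Friday, July 19, 1996

The loan agreement is signed: Jun 27, 1996.
The crate is built: Jun 27, 1996 + 20 days = Jul 17, 1996.
The work is installed: Jul 17, 1996 + 76 days = Oct 1, 1996.
The condition report is completed: Jul 13, 1996.
The work is shipped: Jul 13, 1996 + 6 days = Jul 19, 1996.
Comparing: the work is installed on Oct 1, 1996 vs the work is shipped on Jul 19, 1996. Earlier: the work is shipped.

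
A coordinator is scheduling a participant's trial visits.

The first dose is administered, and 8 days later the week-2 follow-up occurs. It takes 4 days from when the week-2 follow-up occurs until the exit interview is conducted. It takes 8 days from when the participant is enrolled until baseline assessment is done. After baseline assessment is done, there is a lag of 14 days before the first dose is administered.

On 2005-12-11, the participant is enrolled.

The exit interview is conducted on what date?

2006-01-14

The participant is enrolled: Dec 11, 2005.
Baseline assessment is done: Dec 11, 2005 + 8 days = Dec 19, 2005.
The first dose is administered: Dec 19, 2005 + 14 days = Jan 2, 2006.
The week-2 follow-up occurs: Jan 2, 2006 + 8 days = Jan 10, 2006.
The exit interview is conducted: Jan 10, 2006 + 4 days = Jan 14, 2006.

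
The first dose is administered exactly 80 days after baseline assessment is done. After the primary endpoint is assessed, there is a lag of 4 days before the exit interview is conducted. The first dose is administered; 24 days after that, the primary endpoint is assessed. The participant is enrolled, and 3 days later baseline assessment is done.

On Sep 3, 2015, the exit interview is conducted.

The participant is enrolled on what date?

The exit interview is conducted: Sep 3, 2015.
The primary endpoint is assessed: Sep 3, 2015 − 4 days = Aug 30, 2015.
The first dose is administered: Aug 30, 2015 − 24 days = Aug 6, 2015.
Baseline assessment is done: Aug 6, 2015 − 80 days = May 18, 2015.
The participant is enrolled: May 18, 2015 − 3 days = May 15, 2015.

May 15, 2015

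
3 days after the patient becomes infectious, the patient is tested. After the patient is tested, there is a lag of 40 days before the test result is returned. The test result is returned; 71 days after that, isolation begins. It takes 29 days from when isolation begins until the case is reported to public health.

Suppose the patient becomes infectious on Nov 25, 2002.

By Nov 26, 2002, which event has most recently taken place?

The patient becomes infectious

The patient becomes infectious: Nov 25, 2002.
The patient is tested: Nov 25, 2002 + 3 days = Nov 28, 2002.
The test result is returned: Nov 28, 2002 + 40 days = Jan 7, 2003.
Isolation begins: Jan 7, 2003 + 71 days = Mar 19, 2003.
The case is reported to public health: Mar 19, 2003 + 29 days = Apr 17, 2003.
Nov 26, 2002 falls between when the patient becomes infectious (Nov 25, 2002) and when the patient is tested (Nov 28, 2002).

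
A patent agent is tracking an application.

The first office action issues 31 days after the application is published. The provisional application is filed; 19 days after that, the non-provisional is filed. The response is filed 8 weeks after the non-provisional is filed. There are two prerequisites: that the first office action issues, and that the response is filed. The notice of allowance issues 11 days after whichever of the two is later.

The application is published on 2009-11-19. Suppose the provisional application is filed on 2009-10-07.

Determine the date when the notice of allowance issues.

2010-01-01

The application is published: Nov 19, 2009.
The first office action issues: Nov 19, 2009 + 31 days = Dec 20, 2009.
The provisional application is filed: Oct 7, 2009.
The non-provisional is filed: Oct 7, 2009 + 19 days = Oct 26, 2009.
The response is filed: Oct 26, 2009 + 8 weeks = Dec 21, 2009.
Both prerequisites met — the first office action issues (Dec 20, 2009), the response is filed (Dec 21, 2009); the later is Dec 21, 2009.
The notice of allowance issues: Dec 21, 2009 + 11 days = Jan 1, 2010.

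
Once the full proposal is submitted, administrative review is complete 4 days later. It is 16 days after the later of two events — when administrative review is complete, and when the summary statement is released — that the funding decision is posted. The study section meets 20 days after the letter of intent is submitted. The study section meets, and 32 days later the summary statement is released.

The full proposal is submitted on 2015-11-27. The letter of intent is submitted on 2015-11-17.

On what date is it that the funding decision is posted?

The full proposal is submitted: Nov 27, 2015.
Administrative review is complete: Nov 27, 2015 + 4 days = Dec 1, 2015.
The letter of intent is submitted: Nov 17, 2015.
The study section meets: Nov 17, 2015 + 20 days = Dec 7, 2015.
The summary statement is released: Dec 7, 2015 + 32 days = Jan 8, 2016.
Both prerequisites met — administrative review is complete (Dec 1, 2015), the summary statement is released (Jan 8, 2016); the later is Jan 8, 2016.
The funding decision is posted: Jan 8, 2016 + 16 days = Jan 24, 2016.

2016-01-24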